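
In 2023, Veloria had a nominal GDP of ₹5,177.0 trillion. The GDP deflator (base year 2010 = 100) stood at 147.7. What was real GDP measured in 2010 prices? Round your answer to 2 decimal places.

Real GDP = Nominal / (GDP deflator/100) = 5177.0 / 1.477 = 3505.08.

₹3,505.08 trillion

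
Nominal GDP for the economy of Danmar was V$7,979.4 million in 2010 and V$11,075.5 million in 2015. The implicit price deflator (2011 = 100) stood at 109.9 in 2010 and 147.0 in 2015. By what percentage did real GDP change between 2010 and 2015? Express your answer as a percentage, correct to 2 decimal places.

3.77%

Deflate each year: 2010 → 7979.4/1.099 = 7260.60; 2015 → 11075.5/1.470 = 7534.35.
So real GDP changed by 7534.35/7260.60 − 1 = 0.0377, i.e. 3.77%.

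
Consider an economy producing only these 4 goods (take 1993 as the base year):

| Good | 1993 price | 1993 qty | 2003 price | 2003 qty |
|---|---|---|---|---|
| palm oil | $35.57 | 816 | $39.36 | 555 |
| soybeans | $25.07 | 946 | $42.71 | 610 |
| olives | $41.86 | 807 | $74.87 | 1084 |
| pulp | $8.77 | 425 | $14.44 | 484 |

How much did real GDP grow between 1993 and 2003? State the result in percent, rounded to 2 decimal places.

Real GDP 1993 = Nominal GDP 1993 = 35.57·816 + 25.07·946 + 41.86·807 + 8.77·425 = 90249.61.
Real GDP 2003 (at 1993 prices) = 35.57·555 + 25.07·610 + 41.86·1084 + 8.77·484 = 84654.97.
Real growth = 84654.97/90249.61 − 1 = -0.0620.

-6.20%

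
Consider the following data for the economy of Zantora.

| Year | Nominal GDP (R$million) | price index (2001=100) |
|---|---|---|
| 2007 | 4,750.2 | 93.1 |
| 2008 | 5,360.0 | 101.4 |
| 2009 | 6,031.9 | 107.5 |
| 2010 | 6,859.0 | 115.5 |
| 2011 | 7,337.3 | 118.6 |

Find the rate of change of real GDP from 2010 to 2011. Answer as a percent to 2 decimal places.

Real GDP 2010 = 6859.0/1.155 = 5938.53.
Real GDP 2011 = 7337.3/1.186 = 6186.59.
Change = 6186.59/5938.53 − 1 = 0.0418.

4.18%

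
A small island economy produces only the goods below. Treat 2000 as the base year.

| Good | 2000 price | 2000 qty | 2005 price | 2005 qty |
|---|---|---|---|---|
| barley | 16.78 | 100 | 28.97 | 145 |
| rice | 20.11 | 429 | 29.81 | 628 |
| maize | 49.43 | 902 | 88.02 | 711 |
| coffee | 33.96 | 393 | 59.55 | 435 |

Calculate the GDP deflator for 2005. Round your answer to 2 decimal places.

171.45

Nominal GDP 2005 = 28.97·145 + 29.81·628 + 88.02·711 + 59.55·435 = 111407.80.
Real GDP 2005 (at 2000 prices) = 16.78·145 + 20.11·628 + 49.43·711 + 33.96·435 = 64979.51.
Deflator = Nominal/Real × 100 = 111407.80/64979.51 × 100 = 171.451.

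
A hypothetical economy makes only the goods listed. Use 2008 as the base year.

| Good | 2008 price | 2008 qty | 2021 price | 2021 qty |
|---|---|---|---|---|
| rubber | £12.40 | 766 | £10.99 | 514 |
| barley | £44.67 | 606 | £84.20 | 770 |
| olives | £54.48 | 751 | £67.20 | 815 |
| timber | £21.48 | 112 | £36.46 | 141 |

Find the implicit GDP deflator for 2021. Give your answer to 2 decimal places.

147.84

Nominal GDP 2021 = 10.99·514 + 84.20·770 + 67.20·815 + 36.46·141 = 130391.72.
Real GDP 2021 (at 2008 prices) = 12.40·514 + 44.67·770 + 54.48·815 + 21.48·141 = 88199.38.
Deflator = Nominal/Real × 100 = 130391.72/88199.38 × 100 = 147.837.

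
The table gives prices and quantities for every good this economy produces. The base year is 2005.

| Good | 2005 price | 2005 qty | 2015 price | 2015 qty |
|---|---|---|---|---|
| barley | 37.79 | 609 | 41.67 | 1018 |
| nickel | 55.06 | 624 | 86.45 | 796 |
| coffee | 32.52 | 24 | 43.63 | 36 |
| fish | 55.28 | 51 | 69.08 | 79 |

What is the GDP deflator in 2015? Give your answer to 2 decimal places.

Nominal GDP 2015 = 41.67·1018 + 86.45·796 + 43.63·36 + 69.08·79 = 118262.26.
Real GDP 2015 (at 2005 prices) = 37.79·1018 + 55.06·796 + 32.52·36 + 55.28·79 = 87835.82.
Deflator = Nominal/Real × 100 = 118262.26/87835.82 × 100 = 134.640.

134.64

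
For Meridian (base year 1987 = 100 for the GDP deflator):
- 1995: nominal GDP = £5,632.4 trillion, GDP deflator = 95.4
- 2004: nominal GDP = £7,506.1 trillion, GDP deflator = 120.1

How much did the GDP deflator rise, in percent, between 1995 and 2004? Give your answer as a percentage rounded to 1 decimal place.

25.9%

Price-level change = 120.1 / 95.4 − 1 = 0.2589.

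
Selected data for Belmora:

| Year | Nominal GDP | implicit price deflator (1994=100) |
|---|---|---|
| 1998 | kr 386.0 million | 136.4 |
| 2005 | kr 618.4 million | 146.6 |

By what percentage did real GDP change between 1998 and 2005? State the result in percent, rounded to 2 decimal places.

Deflate each year: 1998 → 386.0/1.364 = 282.99; 2005 → 618.4/1.466 = 421.83.
So real GDP changed by 421.83/282.99 − 1 = 0.4906, i.e. 49.06%.

49.06%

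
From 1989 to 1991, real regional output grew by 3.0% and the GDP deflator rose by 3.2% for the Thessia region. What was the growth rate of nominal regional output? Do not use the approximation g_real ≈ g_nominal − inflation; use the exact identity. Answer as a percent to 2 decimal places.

(1 + g_nom) = (1 + g_real)(1 + π) = 1.0300 × 1.0320 = 1.06296.

6.30%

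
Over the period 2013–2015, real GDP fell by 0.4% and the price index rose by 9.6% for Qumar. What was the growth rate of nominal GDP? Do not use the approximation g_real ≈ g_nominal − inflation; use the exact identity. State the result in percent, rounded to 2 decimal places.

(1 + g_nom) = (1 + g_real)(1 + π) = 0.9960 × 1.0960 = 1.09162.

9.16%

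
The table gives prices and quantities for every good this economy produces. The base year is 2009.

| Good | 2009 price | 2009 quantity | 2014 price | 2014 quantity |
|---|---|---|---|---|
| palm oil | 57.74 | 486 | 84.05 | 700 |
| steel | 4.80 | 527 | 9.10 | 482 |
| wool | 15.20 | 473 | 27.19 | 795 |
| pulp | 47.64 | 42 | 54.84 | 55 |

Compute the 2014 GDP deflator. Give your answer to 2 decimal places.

152.96

Nominal GDP 2014 = 84.05·700 + 9.10·482 + 27.19·795 + 54.84·55 = 87853.45.
Real GDP 2014 (at 2009 prices) = 57.74·700 + 4.80·482 + 15.20·795 + 47.64·55 = 57435.80.
Deflator = Nominal/Real × 100 = 87853.45/57435.80 × 100 = 152.959.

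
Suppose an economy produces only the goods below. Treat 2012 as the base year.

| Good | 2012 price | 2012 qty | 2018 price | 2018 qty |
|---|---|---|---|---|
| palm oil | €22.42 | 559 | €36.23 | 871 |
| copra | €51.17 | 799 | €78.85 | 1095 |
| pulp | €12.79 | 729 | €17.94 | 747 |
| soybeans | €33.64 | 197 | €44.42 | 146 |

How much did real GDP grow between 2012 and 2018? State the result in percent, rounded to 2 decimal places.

Real GDP 2012 = Nominal GDP 2012 = 22.42·559 + 51.17·799 + 12.79·729 + 33.64·197 = 69368.60.
Real GDP 2018 (at 2012 prices) = 22.42·871 + 51.17·1095 + 12.79·747 + 33.64·146 = 90024.54.
Real growth = 90024.54/69368.60 − 1 = 0.2978.

29.78%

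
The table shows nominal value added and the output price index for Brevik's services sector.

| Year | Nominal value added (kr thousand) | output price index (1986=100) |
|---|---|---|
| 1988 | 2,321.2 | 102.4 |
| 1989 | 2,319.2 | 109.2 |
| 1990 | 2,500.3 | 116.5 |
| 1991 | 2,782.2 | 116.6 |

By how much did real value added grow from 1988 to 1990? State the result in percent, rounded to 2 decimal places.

-5.32%

Real value added 1988 = 2321.2/1.024 = 2266.80.
Real value added 1990 = 2500.3/1.165 = 2146.18.
Change = 2146.18/2266.80 − 1 = -0.0532.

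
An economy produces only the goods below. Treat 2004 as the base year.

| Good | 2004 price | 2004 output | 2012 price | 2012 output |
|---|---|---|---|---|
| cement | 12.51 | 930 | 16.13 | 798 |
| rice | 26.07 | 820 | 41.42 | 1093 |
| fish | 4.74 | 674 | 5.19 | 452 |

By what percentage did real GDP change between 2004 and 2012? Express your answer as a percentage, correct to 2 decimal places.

12.19%

Real GDP 2004 = Nominal GDP 2004 = 12.51·930 + 26.07·820 + 4.74·674 = 36206.46.
Real GDP 2012 (at 2004 prices) = 12.51·798 + 26.07·1093 + 4.74·452 = 40619.97.
Real growth = 40619.97/36206.46 − 1 = 0.1219.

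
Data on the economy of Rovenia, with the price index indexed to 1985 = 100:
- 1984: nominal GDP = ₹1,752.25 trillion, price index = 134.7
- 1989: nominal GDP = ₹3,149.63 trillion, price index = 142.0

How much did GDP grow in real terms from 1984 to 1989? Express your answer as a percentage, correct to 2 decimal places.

70.51%

Real GDP 1984 = 1752.25 / 1.347 = 1300.85.
Real GDP 1989 = 3149.63 / 1.420 = 2218.05.
Real growth = 2218.05 / 1300.85 − 1 = 0.7051.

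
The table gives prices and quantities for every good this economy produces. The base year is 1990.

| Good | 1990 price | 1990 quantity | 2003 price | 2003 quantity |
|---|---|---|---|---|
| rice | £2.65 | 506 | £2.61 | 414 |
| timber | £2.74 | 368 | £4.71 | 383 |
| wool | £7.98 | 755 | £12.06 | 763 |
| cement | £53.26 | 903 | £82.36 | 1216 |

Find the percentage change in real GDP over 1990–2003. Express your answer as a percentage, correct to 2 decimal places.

29.28%

Real GDP 1990 = Nominal GDP 1990 = 2.65·506 + 2.74·368 + 7.98·755 + 53.26·903 = 56467.90.
Real GDP 2003 (at 1990 prices) = 2.65·414 + 2.74·383 + 7.98·763 + 53.26·1216 = 72999.42.
Real growth = 72999.42/56467.90 − 1 = 0.2928.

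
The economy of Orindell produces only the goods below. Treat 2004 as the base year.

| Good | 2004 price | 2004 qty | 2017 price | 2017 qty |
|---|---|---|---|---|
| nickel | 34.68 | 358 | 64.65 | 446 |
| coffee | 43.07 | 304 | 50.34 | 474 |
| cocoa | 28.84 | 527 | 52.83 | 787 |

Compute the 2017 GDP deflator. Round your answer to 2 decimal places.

160.93

Nominal GDP 2017 = 64.65·446 + 50.34·474 + 52.83·787 = 94272.27.
Real GDP 2017 (at 2004 prices) = 34.68·446 + 43.07·474 + 28.84·787 = 58579.54.
Deflator = Nominal/Real × 100 = 94272.27/58579.54 × 100 = 160.930.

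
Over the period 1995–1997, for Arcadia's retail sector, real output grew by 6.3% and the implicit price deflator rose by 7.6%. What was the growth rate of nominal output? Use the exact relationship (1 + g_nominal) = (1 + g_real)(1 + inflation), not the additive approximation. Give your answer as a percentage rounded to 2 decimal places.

14.38%

(1 + g_nom) = (1 + g_real)(1 + π) = 1.0630 × 1.0760 = 1.14379.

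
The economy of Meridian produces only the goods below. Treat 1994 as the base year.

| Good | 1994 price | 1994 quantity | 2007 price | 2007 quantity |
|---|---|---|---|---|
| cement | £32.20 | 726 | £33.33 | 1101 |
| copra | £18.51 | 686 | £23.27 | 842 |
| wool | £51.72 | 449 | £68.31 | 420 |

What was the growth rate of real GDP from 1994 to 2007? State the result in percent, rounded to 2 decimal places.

Real GDP 1994 = Nominal GDP 1994 = 32.20·726 + 18.51·686 + 51.72·449 = 59297.34.
Real GDP 2007 (at 1994 prices) = 32.20·1101 + 18.51·842 + 51.72·420 = 72760.02.
Real growth = 72760.02/59297.34 − 1 = 0.2270.

22.70%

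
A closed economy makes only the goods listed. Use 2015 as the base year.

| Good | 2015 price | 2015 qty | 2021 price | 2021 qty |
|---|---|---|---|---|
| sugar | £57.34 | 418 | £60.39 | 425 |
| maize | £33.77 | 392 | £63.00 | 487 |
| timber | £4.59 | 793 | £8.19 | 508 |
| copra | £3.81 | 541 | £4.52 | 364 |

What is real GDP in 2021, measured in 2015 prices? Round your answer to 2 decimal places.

Real GDP 2021 = Σ (p_2015 × q_2021) = 57.34·425 + 33.77·487 + 4.59·508 + 3.81·364 = 44534.05.

£44534.05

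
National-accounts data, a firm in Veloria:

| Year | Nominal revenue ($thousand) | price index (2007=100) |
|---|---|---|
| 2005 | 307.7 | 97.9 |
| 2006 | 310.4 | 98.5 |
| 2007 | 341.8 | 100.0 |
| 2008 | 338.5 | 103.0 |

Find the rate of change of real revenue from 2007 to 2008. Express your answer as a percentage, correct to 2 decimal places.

Real revenue 2007 = 341.8/1.000 = 341.80.
Real revenue 2008 = 338.5/1.030 = 328.64.
Change = 328.64/341.80 − 1 = -0.0385.

-3.85%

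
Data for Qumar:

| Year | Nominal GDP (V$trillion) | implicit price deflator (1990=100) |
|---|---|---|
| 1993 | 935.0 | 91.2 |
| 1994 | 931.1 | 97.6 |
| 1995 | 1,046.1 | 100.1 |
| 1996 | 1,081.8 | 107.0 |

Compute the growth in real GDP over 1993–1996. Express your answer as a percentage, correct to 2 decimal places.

-1.38%

Real GDP 1993 = 935.0/0.912 = 1025.22.
Real GDP 1996 = 1081.8/1.070 = 1011.03.
Change = 1011.03/1025.22 − 1 = -0.0138.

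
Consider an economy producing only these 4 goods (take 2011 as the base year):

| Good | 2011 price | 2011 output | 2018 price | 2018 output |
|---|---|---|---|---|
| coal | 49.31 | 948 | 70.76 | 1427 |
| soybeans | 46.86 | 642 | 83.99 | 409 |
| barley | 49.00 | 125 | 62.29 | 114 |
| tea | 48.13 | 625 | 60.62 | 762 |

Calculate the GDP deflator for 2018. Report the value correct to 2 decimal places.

143.12

Nominal GDP 2018 = 70.76·1427 + 83.99·409 + 62.29·114 + 60.62·762 = 188619.93.
Real GDP 2018 (at 2011 prices) = 49.31·1427 + 46.86·409 + 49.00·114 + 48.13·762 = 131792.17.
Deflator = Nominal/Real × 100 = 188619.93/131792.17 × 100 = 143.119.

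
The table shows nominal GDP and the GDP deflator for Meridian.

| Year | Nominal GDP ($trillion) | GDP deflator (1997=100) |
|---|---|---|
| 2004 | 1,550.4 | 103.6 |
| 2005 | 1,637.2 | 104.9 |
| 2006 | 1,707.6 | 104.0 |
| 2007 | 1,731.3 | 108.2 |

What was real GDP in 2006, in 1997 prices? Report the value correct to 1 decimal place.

Real GDP 2006 = 1707.6 / 1.040 = 1641.92.

$1,641.9 trillion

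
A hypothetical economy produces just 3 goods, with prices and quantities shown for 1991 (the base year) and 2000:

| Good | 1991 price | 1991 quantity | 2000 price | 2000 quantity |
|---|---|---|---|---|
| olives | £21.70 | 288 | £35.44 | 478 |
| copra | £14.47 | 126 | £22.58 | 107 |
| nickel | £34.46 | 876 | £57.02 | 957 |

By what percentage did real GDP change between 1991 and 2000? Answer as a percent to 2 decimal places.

17.35%

Real GDP 1991 = Nominal GDP 1991 = 21.70·288 + 14.47·126 + 34.46·876 = 38259.78.
Real GDP 2000 (at 1991 prices) = 21.70·478 + 14.47·107 + 34.46·957 = 44899.11.
Real growth = 44899.11/38259.78 − 1 = 0.1735.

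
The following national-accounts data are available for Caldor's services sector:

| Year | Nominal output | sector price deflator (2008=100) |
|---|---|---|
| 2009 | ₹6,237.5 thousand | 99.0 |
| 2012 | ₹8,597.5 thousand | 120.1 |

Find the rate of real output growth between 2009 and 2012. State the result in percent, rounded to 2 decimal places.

Deflate each year: 2009 → 6237.5/0.990 = 6300.51; 2012 → 8597.5/1.201 = 7158.62.
So real output changed by 7158.62/6300.51 − 1 = 0.1362, i.e. 13.62%.

13.62%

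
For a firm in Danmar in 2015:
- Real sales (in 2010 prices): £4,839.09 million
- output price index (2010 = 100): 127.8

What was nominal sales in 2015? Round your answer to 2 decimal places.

£6,184.36 million

Nominal sales = Real × (output price index/100) = 4839.09 × 1.278 = 6184.36.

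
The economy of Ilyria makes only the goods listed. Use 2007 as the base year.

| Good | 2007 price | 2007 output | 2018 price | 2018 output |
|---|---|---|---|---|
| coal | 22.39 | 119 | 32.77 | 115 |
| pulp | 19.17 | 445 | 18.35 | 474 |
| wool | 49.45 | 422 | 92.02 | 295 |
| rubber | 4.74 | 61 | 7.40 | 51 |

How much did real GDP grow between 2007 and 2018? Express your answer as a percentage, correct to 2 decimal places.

-18.12%

Real GDP 2007 = Nominal GDP 2007 = 22.39·119 + 19.17·445 + 49.45·422 + 4.74·61 = 32352.10.
Real GDP 2018 (at 2007 prices) = 22.39·115 + 19.17·474 + 49.45·295 + 4.74·51 = 26490.92.
Real growth = 26490.92/32352.10 − 1 = -0.1812.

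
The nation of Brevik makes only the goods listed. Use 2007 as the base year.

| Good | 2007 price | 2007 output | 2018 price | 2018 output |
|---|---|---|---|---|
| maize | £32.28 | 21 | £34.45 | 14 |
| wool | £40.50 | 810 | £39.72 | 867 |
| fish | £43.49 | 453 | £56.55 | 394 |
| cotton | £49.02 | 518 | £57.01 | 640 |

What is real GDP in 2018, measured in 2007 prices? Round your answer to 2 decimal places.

Real GDP 2018 = Σ (p_2007 × q_2018) = 32.28·14 + 40.50·867 + 43.49·394 + 49.02·640 = 84073.28.

£84073.28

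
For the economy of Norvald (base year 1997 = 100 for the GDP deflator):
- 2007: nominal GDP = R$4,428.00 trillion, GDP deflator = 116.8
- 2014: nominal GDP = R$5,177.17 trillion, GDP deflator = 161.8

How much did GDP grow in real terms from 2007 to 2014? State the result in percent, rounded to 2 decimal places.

Real GDP 2007 = 4428.00 / 1.168 = 3791.10.
Real GDP 2014 = 5177.17 / 1.618 = 3199.73.
Real growth = 3199.73 / 3791.10 − 1 = -0.1560.

-15.60%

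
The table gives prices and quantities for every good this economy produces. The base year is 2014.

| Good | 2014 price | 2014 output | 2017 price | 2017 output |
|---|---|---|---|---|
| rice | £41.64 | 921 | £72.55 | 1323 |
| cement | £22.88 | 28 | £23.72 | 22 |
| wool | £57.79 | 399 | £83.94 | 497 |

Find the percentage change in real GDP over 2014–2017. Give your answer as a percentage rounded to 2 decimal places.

Real GDP 2014 = Nominal GDP 2014 = 41.64·921 + 22.88·28 + 57.79·399 = 62049.29.
Real GDP 2017 (at 2014 prices) = 41.64·1323 + 22.88·22 + 57.79·497 = 84314.71.
Real growth = 84314.71/62049.29 − 1 = 0.3588.

35.88%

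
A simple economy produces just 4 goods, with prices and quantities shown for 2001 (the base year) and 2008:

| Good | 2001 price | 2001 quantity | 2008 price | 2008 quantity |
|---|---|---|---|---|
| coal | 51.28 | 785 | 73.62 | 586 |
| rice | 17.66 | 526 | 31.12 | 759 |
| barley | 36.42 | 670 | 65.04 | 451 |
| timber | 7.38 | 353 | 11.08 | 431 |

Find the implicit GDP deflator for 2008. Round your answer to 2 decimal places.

Nominal GDP 2008 = 73.62·586 + 31.12·759 + 65.04·451 + 11.08·431 = 100869.92.
Real GDP 2008 (at 2001 prices) = 51.28·586 + 17.66·759 + 36.42·451 + 7.38·431 = 63060.22.
Deflator = Nominal/Real × 100 = 100869.92/63060.22 × 100 = 159.958.

159.96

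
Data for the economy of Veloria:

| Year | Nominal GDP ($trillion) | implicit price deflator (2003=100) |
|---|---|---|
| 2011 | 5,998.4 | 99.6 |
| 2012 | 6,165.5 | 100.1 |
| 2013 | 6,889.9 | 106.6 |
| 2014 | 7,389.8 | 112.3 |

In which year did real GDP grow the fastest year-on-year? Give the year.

2013

2012: real = 6165.5/1.001 = 6159.34; growth vs 2011 (6022.49) = 2.27%.
2013: real = 6889.9/1.066 = 6463.32; growth vs 2012 (6159.34) = 4.94%.
2014: real = 7389.8/1.123 = 6580.41; growth vs 2013 (6463.32) = 1.81%.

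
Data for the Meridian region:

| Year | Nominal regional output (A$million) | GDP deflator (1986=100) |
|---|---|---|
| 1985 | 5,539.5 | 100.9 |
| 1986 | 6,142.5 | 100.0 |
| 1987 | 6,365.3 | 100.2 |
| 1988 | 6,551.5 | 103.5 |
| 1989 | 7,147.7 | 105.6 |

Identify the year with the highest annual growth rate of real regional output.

1986

1986: real = 6142.5/1.000 = 6142.50; growth vs 1985 (5490.09) = 11.88%.
1987: real = 6365.3/1.002 = 6352.59; growth vs 1986 (6142.50) = 3.42%.
1988: real = 6551.5/1.035 = 6329.95; growth vs 1987 (6352.59) = -0.36%.
1989: real = 7147.7/1.056 = 6768.66; growth vs 1988 (6329.95) = 6.93%.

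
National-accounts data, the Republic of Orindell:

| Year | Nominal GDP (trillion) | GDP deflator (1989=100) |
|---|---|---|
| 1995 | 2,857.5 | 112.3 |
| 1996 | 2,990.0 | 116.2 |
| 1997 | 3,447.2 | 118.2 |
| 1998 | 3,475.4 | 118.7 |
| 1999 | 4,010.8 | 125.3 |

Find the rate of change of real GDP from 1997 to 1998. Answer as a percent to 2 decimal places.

0.39%

Real GDP 1997 = 3447.2/1.182 = 2916.41.
Real GDP 1998 = 3475.4/1.187 = 2927.89.
Change = 2927.89/2916.41 − 1 = 0.0039.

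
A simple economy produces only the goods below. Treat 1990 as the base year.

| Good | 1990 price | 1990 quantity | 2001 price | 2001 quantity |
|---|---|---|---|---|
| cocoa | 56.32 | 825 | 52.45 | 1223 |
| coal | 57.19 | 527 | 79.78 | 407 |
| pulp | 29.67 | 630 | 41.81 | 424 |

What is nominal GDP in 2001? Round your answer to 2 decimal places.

114344.25

Nominal GDP 2001 = Σ (p_2001 × q_2001) = 52.45·1223 + 79.78·407 + 41.81·424 = 114344.25.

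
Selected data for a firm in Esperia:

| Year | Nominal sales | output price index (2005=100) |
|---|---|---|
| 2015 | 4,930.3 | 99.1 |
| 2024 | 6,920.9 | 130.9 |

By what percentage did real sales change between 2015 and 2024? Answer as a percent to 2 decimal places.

Real sales 2015 = 4930.3 / 0.991 = 4975.08.
Real sales 2024 = 6920.9 / 1.309 = 5287.17.
Real growth = 5287.17 / 4975.08 − 1 = 0.0627.

6.27%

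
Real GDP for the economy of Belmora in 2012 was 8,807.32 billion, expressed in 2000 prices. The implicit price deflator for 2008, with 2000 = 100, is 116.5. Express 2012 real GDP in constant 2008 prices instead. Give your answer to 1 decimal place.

10,260.5 billion

Real GDP in 2008 prices = Real GDP in 2000 prices × (P_2008/P_2000) = 8807.32 × 1.165 = 10260.53.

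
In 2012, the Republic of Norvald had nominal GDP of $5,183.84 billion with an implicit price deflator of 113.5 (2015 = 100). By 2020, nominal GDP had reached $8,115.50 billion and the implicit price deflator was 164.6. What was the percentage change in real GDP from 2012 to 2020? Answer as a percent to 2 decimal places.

7.95%

Deflate each year: 2012 → 5183.84/1.135 = 4567.26; 2020 → 8115.50/1.646 = 4930.44.
So real GDP changed by 4930.44/4567.26 − 1 = 0.0795, i.e. 7.95%.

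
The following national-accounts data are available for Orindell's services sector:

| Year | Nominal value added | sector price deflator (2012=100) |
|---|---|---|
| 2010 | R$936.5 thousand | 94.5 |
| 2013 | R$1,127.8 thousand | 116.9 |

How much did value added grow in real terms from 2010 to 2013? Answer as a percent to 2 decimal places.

Deflate each year: 2010 → 936.5/0.945 = 991.01; 2013 → 1127.8/1.169 = 964.76.
So real value added changed by 964.76/991.01 − 1 = -0.0265, i.e. -2.65%.

-2.65%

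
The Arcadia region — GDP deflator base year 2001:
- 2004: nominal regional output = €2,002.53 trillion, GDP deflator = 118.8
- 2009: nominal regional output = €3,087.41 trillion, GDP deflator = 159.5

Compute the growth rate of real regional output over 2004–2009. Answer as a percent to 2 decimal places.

14.83%

Deflate each year: 2004 → 2002.53/1.188 = 1685.63; 2009 → 3087.41/1.595 = 1935.68.
So real regional output changed by 1935.68/1685.63 − 1 = 0.1483, i.e. 14.83%.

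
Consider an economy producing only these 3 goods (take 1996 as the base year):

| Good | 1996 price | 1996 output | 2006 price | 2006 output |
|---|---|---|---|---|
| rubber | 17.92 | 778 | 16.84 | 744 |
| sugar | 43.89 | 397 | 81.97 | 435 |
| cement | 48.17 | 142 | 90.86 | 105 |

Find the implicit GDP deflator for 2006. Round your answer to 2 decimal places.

Nominal GDP 2006 = 16.84·744 + 81.97·435 + 90.86·105 = 57726.21.
Real GDP 2006 (at 1996 prices) = 17.92·744 + 43.89·435 + 48.17·105 = 37482.48.
Deflator = Nominal/Real × 100 = 57726.21/37482.48 × 100 = 154.009.

154.01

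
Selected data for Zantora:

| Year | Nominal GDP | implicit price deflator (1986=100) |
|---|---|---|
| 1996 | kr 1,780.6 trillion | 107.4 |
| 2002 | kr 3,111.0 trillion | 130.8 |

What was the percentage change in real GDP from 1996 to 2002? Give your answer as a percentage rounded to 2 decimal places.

43.46%

Real GDP 1996 = 1780.6 / 1.074 = 1657.91.
Real GDP 2002 = 3111.0 / 1.308 = 2378.44.
Real growth = 2378.44 / 1657.91 − 1 = 0.4346.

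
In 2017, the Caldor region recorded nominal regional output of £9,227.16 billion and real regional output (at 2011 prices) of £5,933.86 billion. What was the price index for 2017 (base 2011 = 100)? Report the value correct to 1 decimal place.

155.5

price index = (Nominal / Real) × 100 = 9227.16 / 5933.86 × 100 = 155.50.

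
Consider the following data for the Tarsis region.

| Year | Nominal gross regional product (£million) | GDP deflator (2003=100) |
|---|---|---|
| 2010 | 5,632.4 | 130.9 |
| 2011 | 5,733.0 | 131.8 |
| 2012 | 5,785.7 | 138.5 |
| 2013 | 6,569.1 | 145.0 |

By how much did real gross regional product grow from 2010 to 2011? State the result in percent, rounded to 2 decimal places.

Real gross regional product 2010 = 5632.4/1.309 = 4302.83.
Real gross regional product 2011 = 5733.0/1.318 = 4349.77.
Change = 4349.77/4302.83 − 1 = 0.0109.

1.09%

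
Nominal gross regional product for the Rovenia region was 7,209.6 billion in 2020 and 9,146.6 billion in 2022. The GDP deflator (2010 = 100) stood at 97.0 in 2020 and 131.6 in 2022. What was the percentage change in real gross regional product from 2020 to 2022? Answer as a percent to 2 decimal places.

Real gross regional product 2020 = 7209.6 / 0.970 = 7432.58.
Real gross regional product 2022 = 9146.6 / 1.316 = 6950.30.
Real growth = 6950.30 / 7432.58 − 1 = -0.0649.

-6.49%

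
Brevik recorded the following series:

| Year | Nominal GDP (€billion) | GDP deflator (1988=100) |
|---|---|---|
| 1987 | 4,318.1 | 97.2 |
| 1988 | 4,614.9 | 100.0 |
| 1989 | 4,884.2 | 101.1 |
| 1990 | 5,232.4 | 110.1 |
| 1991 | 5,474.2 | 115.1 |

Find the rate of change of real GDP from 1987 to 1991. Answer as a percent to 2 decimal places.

Real GDP 1987 = 4318.1/0.972 = 4442.49.
Real GDP 1991 = 5474.2/1.151 = 4756.04.
Change = 4756.04/4442.49 − 1 = 0.0706.

7.06%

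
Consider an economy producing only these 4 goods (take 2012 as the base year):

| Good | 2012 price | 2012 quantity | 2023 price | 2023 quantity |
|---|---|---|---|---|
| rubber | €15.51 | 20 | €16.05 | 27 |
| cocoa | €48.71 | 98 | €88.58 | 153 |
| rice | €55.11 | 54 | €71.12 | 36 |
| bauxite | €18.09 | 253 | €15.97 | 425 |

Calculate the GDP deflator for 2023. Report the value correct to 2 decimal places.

Nominal GDP 2023 = 16.05·27 + 88.58·153 + 71.12·36 + 15.97·425 = 23333.66.
Real GDP 2023 (at 2012 prices) = 15.51·27 + 48.71·153 + 55.11·36 + 18.09·425 = 17543.61.
Deflator = Nominal/Real × 100 = 23333.66/17543.61 × 100 = 133.004.

133.00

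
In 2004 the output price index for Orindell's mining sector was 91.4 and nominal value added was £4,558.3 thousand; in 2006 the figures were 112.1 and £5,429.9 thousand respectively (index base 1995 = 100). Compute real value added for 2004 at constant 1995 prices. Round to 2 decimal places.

£4,987.20 thousand

Real value added = Nominal / (output price index/100) = 4558.3 / 0.914 = 4987.20.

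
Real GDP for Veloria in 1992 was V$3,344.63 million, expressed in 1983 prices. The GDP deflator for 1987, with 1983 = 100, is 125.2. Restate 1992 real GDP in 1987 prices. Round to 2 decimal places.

V$4,187.48 million

Real GDP in 1987 prices = Real GDP in 1983 prices × (P_1987/P_1983) = 3344.63 × 1.252 = 4187.48.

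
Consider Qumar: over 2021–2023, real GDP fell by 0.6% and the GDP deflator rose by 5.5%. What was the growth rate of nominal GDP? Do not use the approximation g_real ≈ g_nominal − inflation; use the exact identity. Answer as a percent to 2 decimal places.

4.87%

(1 + g_nom) = (1 + g_real)(1 + π) = 0.9940 × 1.0550 = 1.04867.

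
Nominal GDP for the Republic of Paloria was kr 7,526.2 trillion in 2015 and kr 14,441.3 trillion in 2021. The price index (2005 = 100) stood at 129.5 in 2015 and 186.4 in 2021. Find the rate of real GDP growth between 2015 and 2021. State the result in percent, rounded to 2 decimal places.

33.31%

Deflate each year: 2015 → 7526.2/1.295 = 5811.74; 2021 → 14441.3/1.864 = 7747.48.
So real GDP changed by 7747.48/5811.74 − 1 = 0.3331, i.e. 33.31%.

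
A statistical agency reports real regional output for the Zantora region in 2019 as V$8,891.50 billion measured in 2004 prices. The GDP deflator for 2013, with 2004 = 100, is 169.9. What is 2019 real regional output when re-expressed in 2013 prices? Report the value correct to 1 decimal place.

Real regional output in 2013 prices = Real regional output in 2004 prices × (P_2013/P_2004) = 8891.50 × 1.699 = 15106.66.

V$15,106.7 billion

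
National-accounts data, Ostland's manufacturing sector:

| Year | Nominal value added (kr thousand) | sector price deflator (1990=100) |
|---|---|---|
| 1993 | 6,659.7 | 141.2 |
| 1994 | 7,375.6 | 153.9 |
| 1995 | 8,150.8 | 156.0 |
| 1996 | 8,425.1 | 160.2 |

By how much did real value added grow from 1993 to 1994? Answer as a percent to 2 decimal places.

1.61%

Real value added 1993 = 6659.7/1.412 = 4716.50.
Real value added 1994 = 7375.6/1.539 = 4792.46.
Change = 4792.46/4716.50 − 1 = 0.0161.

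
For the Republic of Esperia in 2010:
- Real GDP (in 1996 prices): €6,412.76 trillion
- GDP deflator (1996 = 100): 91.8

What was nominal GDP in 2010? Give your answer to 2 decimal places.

€5,886.91 trillion

Nominal GDP = Real × (GDP deflator/100) = 6412.76 × 0.918 = 5886.91.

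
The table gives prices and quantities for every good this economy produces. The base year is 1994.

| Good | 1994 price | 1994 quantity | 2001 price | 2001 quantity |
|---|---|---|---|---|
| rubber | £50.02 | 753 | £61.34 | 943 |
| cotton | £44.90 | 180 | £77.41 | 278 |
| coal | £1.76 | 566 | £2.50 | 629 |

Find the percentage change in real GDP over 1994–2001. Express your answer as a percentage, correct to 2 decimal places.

29.98%

Real GDP 1994 = Nominal GDP 1994 = 50.02·753 + 44.90·180 + 1.76·566 = 46743.22.
Real GDP 2001 (at 1994 prices) = 50.02·943 + 44.90·278 + 1.76·629 = 60758.10.
Real growth = 60758.10/46743.22 − 1 = 0.2998.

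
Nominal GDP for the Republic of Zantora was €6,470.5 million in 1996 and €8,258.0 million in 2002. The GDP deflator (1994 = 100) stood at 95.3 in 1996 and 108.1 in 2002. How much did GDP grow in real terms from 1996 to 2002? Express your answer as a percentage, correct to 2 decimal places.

12.51%

Deflate each year: 1996 → 6470.5/0.953 = 6789.61; 2002 → 8258.0/1.081 = 7639.22.
So real GDP changed by 7639.22/6789.61 − 1 = 0.1251, i.e. 12.51%.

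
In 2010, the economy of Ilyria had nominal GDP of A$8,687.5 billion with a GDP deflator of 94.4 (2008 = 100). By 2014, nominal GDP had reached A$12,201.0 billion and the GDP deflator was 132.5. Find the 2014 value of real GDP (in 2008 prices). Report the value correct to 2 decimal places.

Real GDP = Nominal / (GDP deflator/100) = 12201.0 / 1.325 = 9208.30.

A$9,208.30 billion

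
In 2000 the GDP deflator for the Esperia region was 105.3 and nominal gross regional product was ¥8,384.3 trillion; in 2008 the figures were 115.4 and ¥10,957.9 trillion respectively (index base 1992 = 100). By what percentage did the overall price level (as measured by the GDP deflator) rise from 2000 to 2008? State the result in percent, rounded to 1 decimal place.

Price-level change = 115.4 / 105.3 − 1 = 0.0959.

9.6%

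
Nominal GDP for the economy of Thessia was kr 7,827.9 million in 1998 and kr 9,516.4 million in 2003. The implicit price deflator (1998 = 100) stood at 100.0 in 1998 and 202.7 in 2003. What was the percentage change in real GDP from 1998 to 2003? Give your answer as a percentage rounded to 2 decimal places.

Deflate each year: 1998 → 7827.9/1.000 = 7827.90; 2003 → 9516.4/2.027 = 4694.82.
So real GDP changed by 4694.82/7827.90 − 1 = -0.4002, i.e. -40.02%.

-40.02%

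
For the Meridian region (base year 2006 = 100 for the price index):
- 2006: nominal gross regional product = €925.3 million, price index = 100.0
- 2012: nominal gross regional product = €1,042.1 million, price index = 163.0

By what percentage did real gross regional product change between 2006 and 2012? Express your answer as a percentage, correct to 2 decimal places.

Real gross regional product 2006 = 925.3 / 1.000 = 925.30.
Real gross regional product 2012 = 1042.1 / 1.630 = 639.33.
Real growth = 639.33 / 925.30 − 1 = -0.3091.

-30.91%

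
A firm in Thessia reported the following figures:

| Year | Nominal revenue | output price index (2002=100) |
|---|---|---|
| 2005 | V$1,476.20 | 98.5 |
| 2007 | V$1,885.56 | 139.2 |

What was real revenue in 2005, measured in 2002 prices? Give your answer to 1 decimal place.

Real revenue = Nominal / (output price index/100) = 1476.20 / 0.985 = 1498.68.

V$1,498.7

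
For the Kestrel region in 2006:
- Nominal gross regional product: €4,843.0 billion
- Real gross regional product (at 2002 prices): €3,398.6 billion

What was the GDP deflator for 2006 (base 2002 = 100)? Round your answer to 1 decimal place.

GDP deflator = (Nominal / Real) × 100 = 4843.0 / 3398.6 × 100 = 142.50.

142.5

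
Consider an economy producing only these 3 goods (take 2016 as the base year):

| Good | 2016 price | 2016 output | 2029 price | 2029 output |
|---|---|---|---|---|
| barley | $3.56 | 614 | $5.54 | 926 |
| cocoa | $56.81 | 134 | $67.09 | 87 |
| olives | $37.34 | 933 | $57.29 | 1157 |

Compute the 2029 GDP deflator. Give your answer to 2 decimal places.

150.17

Nominal GDP 2029 = 5.54·926 + 67.09·87 + 57.29·1157 = 77251.40.
Real GDP 2029 (at 2016 prices) = 3.56·926 + 56.81·87 + 37.34·1157 = 51441.41.
Deflator = Nominal/Real × 100 = 77251.40/51441.41 × 100 = 150.174.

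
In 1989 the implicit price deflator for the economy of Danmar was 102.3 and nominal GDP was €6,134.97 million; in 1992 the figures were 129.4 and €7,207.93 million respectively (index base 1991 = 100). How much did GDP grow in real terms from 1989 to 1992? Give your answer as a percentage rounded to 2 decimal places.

-7.12%

Real GDP 1989 = 6134.97 / 1.023 = 5997.04.
Real GDP 1992 = 7207.93 / 1.294 = 5570.27.
Real growth = 5570.27 / 5997.04 − 1 = -0.0712.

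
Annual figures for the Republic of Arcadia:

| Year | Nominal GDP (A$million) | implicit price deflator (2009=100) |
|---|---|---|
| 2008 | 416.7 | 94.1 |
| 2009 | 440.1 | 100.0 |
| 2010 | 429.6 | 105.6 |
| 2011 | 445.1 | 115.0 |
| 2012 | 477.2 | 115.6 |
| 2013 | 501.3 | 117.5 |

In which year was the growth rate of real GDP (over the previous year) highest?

2012

2009: real = 440.1/1.000 = 440.10; growth vs 2008 (442.83) = -0.62%.
2010: real = 429.6/1.056 = 406.82; growth vs 2009 (440.10) = -7.56%.
2011: real = 445.1/1.150 = 387.04; growth vs 2010 (406.82) = -4.86%.
2012: real = 477.2/1.156 = 412.80; growth vs 2011 (387.04) = 6.66%.
2013: real = 501.3/1.175 = 426.64; growth vs 2012 (412.80) = 3.35%.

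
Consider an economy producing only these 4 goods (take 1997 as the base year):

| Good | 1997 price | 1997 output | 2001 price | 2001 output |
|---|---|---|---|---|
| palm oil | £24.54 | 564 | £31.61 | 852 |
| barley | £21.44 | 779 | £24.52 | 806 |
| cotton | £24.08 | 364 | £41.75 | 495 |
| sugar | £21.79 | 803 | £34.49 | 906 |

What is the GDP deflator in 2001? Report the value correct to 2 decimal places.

141.17

Nominal GDP 2001 = 31.61·852 + 24.52·806 + 41.75·495 + 34.49·906 = 98609.03.
Real GDP 2001 (at 1997 prices) = 24.54·852 + 21.44·806 + 24.08·495 + 21.79·906 = 69850.06.
Deflator = Nominal/Real × 100 = 98609.03/69850.06 × 100 = 141.172.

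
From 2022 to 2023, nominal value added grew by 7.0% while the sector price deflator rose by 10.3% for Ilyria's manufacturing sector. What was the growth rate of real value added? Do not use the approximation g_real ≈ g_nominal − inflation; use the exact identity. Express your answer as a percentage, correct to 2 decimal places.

(1 + g_nom) = (1 + g_real)(1 + π), so g_real = 1.0700 / 1.1030 − 1 = -0.02992.

-2.99%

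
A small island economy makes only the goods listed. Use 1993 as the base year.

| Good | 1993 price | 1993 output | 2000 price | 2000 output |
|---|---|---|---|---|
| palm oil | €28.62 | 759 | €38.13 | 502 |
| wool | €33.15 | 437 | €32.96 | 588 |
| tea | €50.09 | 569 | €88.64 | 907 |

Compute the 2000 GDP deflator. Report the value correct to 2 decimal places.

149.98

Nominal GDP 2000 = 38.13·502 + 32.96·588 + 88.64·907 = 118918.22.
Real GDP 2000 (at 1993 prices) = 28.62·502 + 33.15·588 + 50.09·907 = 79291.07.
Deflator = Nominal/Real × 100 = 118918.22/79291.07 × 100 = 149.977.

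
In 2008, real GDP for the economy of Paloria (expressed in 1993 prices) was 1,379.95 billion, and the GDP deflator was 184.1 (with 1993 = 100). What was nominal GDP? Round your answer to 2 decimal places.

Nominal GDP = Real × (GDP deflator/100) = 1379.95 × 1.841 = 2540.49.

2,540.49 billion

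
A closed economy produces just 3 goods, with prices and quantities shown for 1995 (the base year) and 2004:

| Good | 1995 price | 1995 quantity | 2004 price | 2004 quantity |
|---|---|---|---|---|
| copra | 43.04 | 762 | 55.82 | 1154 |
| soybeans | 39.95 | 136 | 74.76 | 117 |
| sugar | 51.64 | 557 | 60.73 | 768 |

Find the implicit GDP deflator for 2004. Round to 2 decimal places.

127.45

Nominal GDP 2004 = 55.82·1154 + 74.76·117 + 60.73·768 = 119803.84.
Real GDP 2004 (at 1995 prices) = 43.04·1154 + 39.95·117 + 51.64·768 = 94001.83.
Deflator = Nominal/Real × 100 = 119803.84/94001.83 × 100 = 127.448.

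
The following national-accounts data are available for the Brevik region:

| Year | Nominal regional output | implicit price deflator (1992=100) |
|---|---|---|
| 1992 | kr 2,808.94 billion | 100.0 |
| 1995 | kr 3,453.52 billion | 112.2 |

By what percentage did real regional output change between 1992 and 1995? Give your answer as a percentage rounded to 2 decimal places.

Real regional output 1992 = 2808.94 / 1.000 = 2808.94.
Real regional output 1995 = 3453.52 / 1.122 = 3078.00.
Real growth = 3078.00 / 2808.94 − 1 = 0.0958.

9.58%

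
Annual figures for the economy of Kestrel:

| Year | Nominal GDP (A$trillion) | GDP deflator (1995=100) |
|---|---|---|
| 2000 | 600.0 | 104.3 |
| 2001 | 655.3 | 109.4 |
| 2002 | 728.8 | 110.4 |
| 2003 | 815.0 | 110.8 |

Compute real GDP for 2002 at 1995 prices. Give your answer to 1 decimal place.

Real GDP 2002 = 728.8 / 1.104 = 660.14.

A$660.1 trillion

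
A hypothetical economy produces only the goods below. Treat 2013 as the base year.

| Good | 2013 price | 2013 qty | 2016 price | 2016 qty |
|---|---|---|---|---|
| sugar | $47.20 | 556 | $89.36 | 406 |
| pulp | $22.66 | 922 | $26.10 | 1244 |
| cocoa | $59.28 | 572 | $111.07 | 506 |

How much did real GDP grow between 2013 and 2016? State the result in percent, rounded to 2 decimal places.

Real GDP 2013 = Nominal GDP 2013 = 47.20·556 + 22.66·922 + 59.28·572 = 81043.88.
Real GDP 2016 (at 2013 prices) = 47.20·406 + 22.66·1244 + 59.28·506 = 77347.92.
Real growth = 77347.92/81043.88 − 1 = -0.0456.

-4.56%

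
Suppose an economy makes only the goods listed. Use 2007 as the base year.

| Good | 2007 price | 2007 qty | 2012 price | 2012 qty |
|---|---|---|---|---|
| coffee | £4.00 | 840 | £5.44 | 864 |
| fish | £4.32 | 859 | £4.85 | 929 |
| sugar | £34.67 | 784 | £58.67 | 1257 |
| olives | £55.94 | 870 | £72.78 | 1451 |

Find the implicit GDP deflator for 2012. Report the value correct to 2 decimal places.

142.61

Nominal GDP 2012 = 5.44·864 + 4.85·929 + 58.67·1257 + 72.78·1451 = 188557.78.
Real GDP 2012 (at 2007 prices) = 4.00·864 + 4.32·929 + 34.67·1257 + 55.94·1451 = 132218.41.
Deflator = Nominal/Real × 100 = 188557.78/132218.41 × 100 = 142.611.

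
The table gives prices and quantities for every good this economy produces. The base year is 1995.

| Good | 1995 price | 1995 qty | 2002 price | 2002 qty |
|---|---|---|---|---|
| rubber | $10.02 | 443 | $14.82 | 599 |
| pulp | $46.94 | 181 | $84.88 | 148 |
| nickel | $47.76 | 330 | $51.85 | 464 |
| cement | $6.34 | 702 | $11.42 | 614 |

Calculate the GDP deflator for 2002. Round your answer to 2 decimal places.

134.63

Nominal GDP 2002 = 14.82·599 + 84.88·148 + 51.85·464 + 11.42·614 = 52509.70.
Real GDP 2002 (at 1995 prices) = 10.02·599 + 46.94·148 + 47.76·464 + 6.34·614 = 39002.50.
Deflator = Nominal/Real × 100 = 52509.70/39002.50 × 100 = 134.632.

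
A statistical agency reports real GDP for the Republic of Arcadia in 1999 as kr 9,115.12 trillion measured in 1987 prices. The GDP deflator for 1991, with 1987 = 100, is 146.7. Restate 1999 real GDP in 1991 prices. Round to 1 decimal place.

kr 13,371.9 trillion

Real GDP in 1991 prices = Real GDP in 1987 prices × (P_1991/P_1987) = 9115.12 × 1.467 = 13371.88.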